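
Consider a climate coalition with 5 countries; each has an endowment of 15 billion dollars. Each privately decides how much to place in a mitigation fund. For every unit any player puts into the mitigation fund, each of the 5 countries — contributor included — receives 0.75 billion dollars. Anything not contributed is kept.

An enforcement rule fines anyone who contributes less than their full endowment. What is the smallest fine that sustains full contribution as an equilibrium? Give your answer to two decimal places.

Given the others contribute fully, the best deviation is to contribute 0 (any partial contribution still incurs the fine and gives up units whose private return 0.75 is below 1).
Deviating from 15 to 0 saves 15 billion dollars but forfeits the deviator's share of the drop in the mitigation fund: 0.75 × 15 = 11.25.
So the deviation gain is 15 − 11.25 = 3.75, and the fine must be at least 3.75 billion dollars to wipe it out.

3.75 billion dollars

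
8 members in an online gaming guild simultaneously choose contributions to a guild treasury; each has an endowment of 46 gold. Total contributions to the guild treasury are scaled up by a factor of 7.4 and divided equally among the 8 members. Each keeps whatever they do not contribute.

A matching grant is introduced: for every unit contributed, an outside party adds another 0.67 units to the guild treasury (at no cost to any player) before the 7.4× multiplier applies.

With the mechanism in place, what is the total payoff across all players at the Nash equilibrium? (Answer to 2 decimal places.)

The effective private return per unit is now 7.4 × 1.67 / 8 = 1.5448 > 1, so every player's dominant strategy flips to full contribution.
At the Nash equilibrium everyone contributes 46. Group total payoff = 7.4 × 1.67 × 368 = 4547.74.

4547.74 gold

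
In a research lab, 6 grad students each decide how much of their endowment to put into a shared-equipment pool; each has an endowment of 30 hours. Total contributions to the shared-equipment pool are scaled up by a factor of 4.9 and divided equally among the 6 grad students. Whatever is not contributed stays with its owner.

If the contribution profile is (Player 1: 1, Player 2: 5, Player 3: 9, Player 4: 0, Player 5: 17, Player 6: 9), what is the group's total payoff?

Total contributed: 1 + 5 + 9 + 0 + 17 + 9 = 41; total kept: 6 × 30 − 41 = 139.
The shared-equipment pool pays out 4.9 × 41 = 200.90 in aggregate.
Group total = 139 + 200.90 = 339.90.

339.90 hours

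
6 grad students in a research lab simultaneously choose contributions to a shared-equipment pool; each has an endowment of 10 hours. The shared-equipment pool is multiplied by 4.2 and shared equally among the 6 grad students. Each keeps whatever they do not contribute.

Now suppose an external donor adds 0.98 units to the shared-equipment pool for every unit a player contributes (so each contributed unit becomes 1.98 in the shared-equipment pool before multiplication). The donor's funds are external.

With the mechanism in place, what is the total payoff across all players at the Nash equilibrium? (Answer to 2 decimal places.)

The effective private return per unit is now 4.2 × 1.98 / 6 = 1.3860 > 1, so every player's dominant strategy flips to full contribution.
So the Nash equilibrium is full contribution by all 6; the group earns 4.2 × 1.98 × 60 = 498.96.

498.96 hours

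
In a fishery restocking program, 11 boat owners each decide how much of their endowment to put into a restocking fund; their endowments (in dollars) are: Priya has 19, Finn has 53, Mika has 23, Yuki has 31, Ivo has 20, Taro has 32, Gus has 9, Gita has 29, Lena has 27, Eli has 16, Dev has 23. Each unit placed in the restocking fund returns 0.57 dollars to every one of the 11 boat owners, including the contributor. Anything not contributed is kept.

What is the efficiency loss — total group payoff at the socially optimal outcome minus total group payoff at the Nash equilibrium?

1486.14 dollars

The private return per contributed unit is 0.57 < 1 for everyone, so the Nash equilibrium is zero contribution and the group total is Σ E_j = 19 + 53 + 23 + 31 + 20 + 32 + 9 + 29 + 27 + 16 + 23 = 282.
Each contributed unit returns 6.270 to the group, so the social optimum is full contribution by everyone: group total = 6.270 × 282 = 1768.14.
Efficiency loss = (6.270 − 1) × 282 = 1486.14.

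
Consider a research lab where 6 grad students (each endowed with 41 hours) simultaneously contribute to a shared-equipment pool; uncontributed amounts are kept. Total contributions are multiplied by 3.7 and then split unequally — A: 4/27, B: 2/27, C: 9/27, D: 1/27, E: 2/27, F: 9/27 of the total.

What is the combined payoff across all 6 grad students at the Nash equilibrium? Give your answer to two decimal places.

Each unit j contributes comes back to j as 3.7 × (j's share), so j prefers to contribute only if that share exceeds 1/3.7 = 0.2703; otherwise keeping the unit dominates.
C and F are above the threshold, contributing 41 each; the remaining 4 contribute 0. Total contributed: 82.
The shared-equipment pool pays out 3.7 × 82 = 303.40 in total (split across the unequal shares, but the aggregate is all that matters for the group sum).
The 4 free-riders keep 41 each, adding 164. Group total = 164 + 303.40 = 467.40.

467.40 hours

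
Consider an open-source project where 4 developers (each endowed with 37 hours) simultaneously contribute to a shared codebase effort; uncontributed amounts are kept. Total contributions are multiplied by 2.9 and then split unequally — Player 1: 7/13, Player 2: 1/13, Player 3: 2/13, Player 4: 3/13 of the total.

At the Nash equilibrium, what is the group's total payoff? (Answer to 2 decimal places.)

218.30 hours

For player j, contributing a unit is worthwhile iff 2.9 × (j's share) ≥ 1, i.e. iff j's share is at least 0.3448.
Only Player 1 (7/13) clears that bar, contributing 37; the remaining 3 contribute 0. Total contributed: 37.
The shared codebase effort pays out 2.9 × 37 = 107.30 in total (split across the unequal shares, but the aggregate is all that matters for the group sum).
The 3 free-riders keep 37 each, adding 111. Group total = 111 + 107.30 = 218.30.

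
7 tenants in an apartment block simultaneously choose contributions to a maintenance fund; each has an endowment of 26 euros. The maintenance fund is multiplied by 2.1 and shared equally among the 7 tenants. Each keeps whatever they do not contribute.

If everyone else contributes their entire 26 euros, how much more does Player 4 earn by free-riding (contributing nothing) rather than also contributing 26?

Switching from a contribution of 26 to 0 lets Player 4 keep an extra 26 euros, but lowers the maintenance fund by 26, which costs Player 4 their own share of that drop: 2.1/7 × 26 = 7.80.
Net gain = 26 − 7.80 = 18.20. The private return per contributed unit (0.3000) is below 1, so free-riding is indeed the best response regardless of what the others do.

18.20 euros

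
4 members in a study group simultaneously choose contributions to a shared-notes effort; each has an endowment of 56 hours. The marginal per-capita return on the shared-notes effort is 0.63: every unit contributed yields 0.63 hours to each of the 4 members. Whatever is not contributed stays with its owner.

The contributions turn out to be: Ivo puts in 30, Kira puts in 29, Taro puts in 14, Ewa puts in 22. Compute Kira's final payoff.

Total contributed: 30 + 29 + 14 + 22 = 95.
Each receives 0.63 × 95 = 59.85 from the shared-notes effort.
Kira keeps 56 − 29 = 27, so Kira's payoff is 27 + 59.85 = 86.85.

86.85 hours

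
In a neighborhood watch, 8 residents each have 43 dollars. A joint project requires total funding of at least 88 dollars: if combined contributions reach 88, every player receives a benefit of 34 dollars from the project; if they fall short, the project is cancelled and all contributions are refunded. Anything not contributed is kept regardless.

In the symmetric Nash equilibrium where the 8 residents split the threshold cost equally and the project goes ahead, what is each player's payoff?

Equal share of the threshold: 88/8 = 11.
At this profile no one gains by cutting their contribution: any cut drops the total below 88, the project is cancelled, contributions are refunded, and the deviator ends with 43, which is less than 43 − 11 + 34 = 66. Contributing more than 11 just wastes the excess. So contributing exactly 11 is a best response.
Each player's payoff: 43 − 11 + 34 = 66.

66 dollars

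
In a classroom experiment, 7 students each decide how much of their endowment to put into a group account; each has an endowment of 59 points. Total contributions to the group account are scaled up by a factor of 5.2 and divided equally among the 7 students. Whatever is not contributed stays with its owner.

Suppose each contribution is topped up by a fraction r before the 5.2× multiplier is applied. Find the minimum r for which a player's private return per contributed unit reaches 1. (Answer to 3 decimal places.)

With matching at rate r, one contributed unit becomes (1 + r) in the group account and returns 5.2 × (1 + r) / 7 to the contributor.
Setting this equal to 1: 1 + r = 7/5.2 = 1.3462.
So the minimum matching rate is r = 1.3462 − 1 = 0.346.

0.346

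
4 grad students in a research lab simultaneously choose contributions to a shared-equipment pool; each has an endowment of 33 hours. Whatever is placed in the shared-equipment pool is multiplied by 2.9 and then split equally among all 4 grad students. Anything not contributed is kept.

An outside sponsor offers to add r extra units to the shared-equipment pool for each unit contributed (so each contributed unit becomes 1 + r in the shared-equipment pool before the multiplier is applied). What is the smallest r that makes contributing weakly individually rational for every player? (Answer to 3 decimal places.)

With matching at rate r, one contributed unit becomes (1 + r) in the shared-equipment pool and returns 2.9 × (1 + r) / 4 to the contributor.
Setting this equal to 1: 1 + r = 4/2.9 = 1.3793.
So the minimum matching rate is r = 1.3793 − 1 = 0.379.

0.379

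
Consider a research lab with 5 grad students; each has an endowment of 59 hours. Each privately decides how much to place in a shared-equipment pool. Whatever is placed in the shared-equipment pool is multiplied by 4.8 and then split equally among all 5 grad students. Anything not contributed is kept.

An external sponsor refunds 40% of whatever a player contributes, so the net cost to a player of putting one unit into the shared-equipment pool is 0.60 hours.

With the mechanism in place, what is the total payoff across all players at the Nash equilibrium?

With the mechanism, a contributed unit returns (4.8/5) / 0.60 = 1.6000 per unit of net cost to the contributor — now above 1 — so contributing fully is weakly dominant for every player.
At the Nash equilibrium everyone contributes 59. Group total payoff = 5 × (59 × 0.40 + 4.8 × 59) = 1534.00.

1534.00 hours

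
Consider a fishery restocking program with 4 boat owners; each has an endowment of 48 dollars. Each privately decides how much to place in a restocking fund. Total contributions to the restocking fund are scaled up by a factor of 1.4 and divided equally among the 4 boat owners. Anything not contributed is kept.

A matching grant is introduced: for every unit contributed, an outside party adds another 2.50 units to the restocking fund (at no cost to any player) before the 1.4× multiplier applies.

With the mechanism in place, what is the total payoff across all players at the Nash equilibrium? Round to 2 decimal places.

940.80 dollars

Under the mechanism each unit contributed yields 1.4 × 3.50 / 4 = 1.2250 back to its contributor per unit of net cost, which exceeds 1, making full contribution the dominant choice for everyone.
So the Nash equilibrium is full contribution by all 4; the group earns 1.4 × 3.50 × 192 = 940.80.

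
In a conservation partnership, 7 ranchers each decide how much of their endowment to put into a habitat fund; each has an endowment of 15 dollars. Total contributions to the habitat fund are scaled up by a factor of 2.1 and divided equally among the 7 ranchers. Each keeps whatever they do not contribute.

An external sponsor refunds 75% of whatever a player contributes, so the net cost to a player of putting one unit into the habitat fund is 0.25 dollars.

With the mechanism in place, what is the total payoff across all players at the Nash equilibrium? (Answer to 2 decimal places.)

With the mechanism, a contributed unit returns (2.1/7) / 0.25 = 1.2000 per unit of net cost to the contributor — now above 1 — so contributing fully is weakly dominant for every player.
At the Nash equilibrium everyone contributes 15. Group total payoff = 7 × (15 × 0.75 + 2.1 × 15) = 299.25.

299.25 dollars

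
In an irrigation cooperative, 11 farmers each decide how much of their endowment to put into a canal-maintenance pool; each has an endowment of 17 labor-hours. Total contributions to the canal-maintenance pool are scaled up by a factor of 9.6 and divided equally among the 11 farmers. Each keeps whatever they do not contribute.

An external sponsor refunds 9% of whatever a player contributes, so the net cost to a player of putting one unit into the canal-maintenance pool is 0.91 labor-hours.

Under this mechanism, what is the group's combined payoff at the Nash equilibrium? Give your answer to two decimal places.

187.00 labor-hours

Even with the mechanism, each unit contributed returns only (9.6/11) / 0.91 = 0.9590 per unit of net cost, so contributing nothing is still dominant.
Everyone keeps their endowment and the group total is 11 × 17 = 187.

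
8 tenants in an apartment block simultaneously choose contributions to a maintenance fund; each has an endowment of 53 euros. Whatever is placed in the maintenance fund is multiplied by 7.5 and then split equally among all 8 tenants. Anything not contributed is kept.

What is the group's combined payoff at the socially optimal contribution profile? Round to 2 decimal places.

3180.00 euros

Each contributed unit returns 7.500 to the group as a whole (0.9375 to each of 8 players), which exceeds 1, so the social optimum is full contribution: group total = 7.500 × 424 = 3180.00.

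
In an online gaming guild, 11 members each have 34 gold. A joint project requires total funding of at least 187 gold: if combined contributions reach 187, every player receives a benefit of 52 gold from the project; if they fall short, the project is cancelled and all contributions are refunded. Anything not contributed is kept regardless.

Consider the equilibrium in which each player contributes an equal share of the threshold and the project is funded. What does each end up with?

69 gold

Equal share of the threshold: 187/11 = 17.
At this profile no one gains by cutting their contribution: any cut drops the total below 187, the project is cancelled, contributions are refunded, and the deviator ends with 34, which is less than 34 − 17 + 52 = 69. Contributing more than 17 just wastes the excess. So contributing exactly 17 is a best response.
Each player's payoff: 34 − 17 + 52 = 69.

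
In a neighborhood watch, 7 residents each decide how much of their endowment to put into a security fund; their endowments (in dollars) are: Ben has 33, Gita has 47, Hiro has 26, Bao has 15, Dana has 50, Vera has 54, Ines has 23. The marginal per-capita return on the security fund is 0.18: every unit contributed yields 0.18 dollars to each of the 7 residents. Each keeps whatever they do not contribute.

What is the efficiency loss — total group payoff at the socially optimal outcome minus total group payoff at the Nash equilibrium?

The private return per contributed unit is 0.18 < 1 for everyone, so the Nash equilibrium is zero contribution and the group total is Σ E_j = 33 + 47 + 26 + 15 + 50 + 54 + 23 = 248.
Each contributed unit returns 1.260 to the group, so the social optimum is full contribution by everyone: group total = 1.260 × 248 = 312.48.
Efficiency loss = (1.260 − 1) × 248 = 64.48.

64.48 dollars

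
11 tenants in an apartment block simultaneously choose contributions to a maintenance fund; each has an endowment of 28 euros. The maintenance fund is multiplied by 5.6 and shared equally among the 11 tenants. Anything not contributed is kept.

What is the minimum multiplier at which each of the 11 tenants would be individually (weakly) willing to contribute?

11

A contributed unit returns (multiplier)/11 to its contributor.
This reaches 1 exactly when the multiplier is 11.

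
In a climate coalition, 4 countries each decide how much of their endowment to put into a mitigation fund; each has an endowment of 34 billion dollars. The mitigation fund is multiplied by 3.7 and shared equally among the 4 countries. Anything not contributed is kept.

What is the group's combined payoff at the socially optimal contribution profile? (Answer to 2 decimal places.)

503.20 billion dollars

Each contributed unit returns 3.700 to the group as a whole (0.9250 to each of 4 players), which exceeds 1, so the social optimum is full contribution: group total = 3.700 × 136 = 503.20.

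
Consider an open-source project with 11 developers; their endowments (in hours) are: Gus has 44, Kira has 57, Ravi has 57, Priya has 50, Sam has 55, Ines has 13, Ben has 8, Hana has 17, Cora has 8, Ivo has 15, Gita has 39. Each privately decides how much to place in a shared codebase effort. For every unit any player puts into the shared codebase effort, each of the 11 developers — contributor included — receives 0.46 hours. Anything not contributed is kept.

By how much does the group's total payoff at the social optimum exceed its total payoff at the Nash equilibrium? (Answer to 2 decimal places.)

The private return per contributed unit is 0.46 < 1 for everyone, so the Nash equilibrium is zero contribution and the group total is Σ E_j = 44 + 57 + 57 + 50 + 55 + 13 + 8 + 17 + 8 + 15 + 39 = 363.
Each contributed unit returns 5.060 to the group, so the social optimum is full contribution by everyone: group total = 5.060 × 363 = 1836.78.
Efficiency loss = (5.060 − 1) × 363 = 1473.78.

1473.78 hours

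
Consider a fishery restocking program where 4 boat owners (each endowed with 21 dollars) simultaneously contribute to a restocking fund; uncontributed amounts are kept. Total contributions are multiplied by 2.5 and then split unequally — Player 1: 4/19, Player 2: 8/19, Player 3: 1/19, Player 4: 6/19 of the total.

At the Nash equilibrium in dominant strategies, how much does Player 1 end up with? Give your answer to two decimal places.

32.05 dollars

For player j, contributing a unit is worthwhile iff 2.5 × (j's share) ≥ 1, i.e. iff j's share is at least 0.4000.
The only share above 0.4000 is Player 2's 8/19, contributing 21; the remaining 3 contribute 0. Total contributed: 21.
Player 1 keeps 21 and receives 2.5 × 21 × 4/19 = 11.05 from the restocking fund, for a payoff of 32.05.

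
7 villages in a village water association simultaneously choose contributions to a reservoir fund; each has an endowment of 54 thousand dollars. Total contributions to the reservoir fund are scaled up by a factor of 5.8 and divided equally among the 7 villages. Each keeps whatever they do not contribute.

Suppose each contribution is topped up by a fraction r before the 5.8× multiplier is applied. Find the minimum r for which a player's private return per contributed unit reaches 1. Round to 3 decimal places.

0.207

With matching at rate r, one contributed unit becomes (1 + r) in the reservoir fund and returns 5.8 × (1 + r) / 7 to the contributor.
Setting this equal to 1: 1 + r = 7/5.8 = 1.2069.
So the minimum matching rate is r = 1.2069 − 1 = 0.207.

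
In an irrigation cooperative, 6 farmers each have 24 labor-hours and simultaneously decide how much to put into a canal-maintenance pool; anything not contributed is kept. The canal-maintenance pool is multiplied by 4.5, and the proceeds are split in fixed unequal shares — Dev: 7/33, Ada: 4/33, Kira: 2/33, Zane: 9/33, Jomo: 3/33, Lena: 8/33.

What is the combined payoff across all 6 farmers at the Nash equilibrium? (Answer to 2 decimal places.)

Each unit j contributes comes back to j as 4.5 × (j's share), so j prefers to contribute only if that share exceeds 1/4.5 = 0.2222; otherwise keeping the unit dominates.
Zane and Lena are above the threshold, contributing 24 each; the remaining 4 contribute 0. Total contributed: 48.
The canal-maintenance pool pays out 4.5 × 48 = 216.00 in total (split across the unequal shares, but the aggregate is all that matters for the group sum).
The 4 free-riders keep 24 each, adding 96. Group total = 96 + 216.00 = 312.00.

312.00 labor-hours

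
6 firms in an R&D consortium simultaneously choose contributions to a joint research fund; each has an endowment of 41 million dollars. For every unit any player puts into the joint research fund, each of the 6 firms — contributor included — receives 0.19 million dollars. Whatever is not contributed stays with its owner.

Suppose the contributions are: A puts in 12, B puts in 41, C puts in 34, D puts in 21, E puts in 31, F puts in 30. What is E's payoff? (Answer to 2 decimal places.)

Total contributed: 12 + 41 + 34 + 21 + 31 + 30 = 169.
Each receives 0.19 × 169 = 32.11 from the joint research fund.
E keeps 41 − 31 = 10, so E's payoff is 10 + 32.11 = 42.11.

42.11 million dollars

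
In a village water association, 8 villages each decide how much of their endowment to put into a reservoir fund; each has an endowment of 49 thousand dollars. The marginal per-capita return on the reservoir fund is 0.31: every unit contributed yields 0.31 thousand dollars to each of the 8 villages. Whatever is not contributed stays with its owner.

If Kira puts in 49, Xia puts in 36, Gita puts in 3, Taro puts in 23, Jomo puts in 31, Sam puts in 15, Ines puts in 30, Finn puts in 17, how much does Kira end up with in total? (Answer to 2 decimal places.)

Total contributed: 49 + 36 + 3 + 23 + 31 + 15 + 30 + 17 = 204.
Each receives 0.31 × 204 = 63.24 from the reservoir fund.
Kira keeps 49 − 49 = 0, so Kira's payoff is 0 + 63.24 = 63.24.

63.24 thousand dollars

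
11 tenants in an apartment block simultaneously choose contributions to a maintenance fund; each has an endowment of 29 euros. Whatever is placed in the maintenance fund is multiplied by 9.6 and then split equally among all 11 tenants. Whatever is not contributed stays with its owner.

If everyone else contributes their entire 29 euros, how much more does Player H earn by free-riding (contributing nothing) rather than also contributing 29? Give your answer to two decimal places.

3.69 euros

Switching from a contribution of 29 to 0 lets Player H keep an extra 29 euros, but lowers the maintenance fund by 29, which costs Player H their own share of that drop: 9.6/11 × 29 = 25.31.
Net gain = 29 − 25.31 = 3.69. The private return per contributed unit (0.8727) is below 1, so free-riding is indeed the best response regardless of what the others do.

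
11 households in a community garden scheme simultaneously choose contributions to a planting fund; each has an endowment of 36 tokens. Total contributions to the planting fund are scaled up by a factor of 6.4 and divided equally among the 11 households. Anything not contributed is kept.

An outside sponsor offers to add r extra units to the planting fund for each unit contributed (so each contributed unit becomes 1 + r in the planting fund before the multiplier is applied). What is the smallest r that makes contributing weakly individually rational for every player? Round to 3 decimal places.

0.719

With matching at rate r, one contributed unit becomes (1 + r) in the planting fund and returns 6.4 × (1 + r) / 11 to the contributor.
Setting this equal to 1: 1 + r = 11/6.4 = 1.7188.
So the minimum matching rate is r = 1.7188 − 1 = 0.719.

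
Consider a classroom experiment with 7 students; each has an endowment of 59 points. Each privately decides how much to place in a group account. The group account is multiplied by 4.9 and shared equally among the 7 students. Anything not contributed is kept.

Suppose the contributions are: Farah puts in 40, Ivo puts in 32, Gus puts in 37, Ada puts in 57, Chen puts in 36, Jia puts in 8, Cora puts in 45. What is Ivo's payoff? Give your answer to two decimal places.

205.50 points

Total contributed: 40 + 32 + 37 + 57 + 36 + 8 + 45 = 255.
Each receives 4.9 × 255 / 7 = 178.50 from the group account.
Ivo keeps 59 − 32 = 27, so Ivo's payoff is 27 + 178.50 = 205.50.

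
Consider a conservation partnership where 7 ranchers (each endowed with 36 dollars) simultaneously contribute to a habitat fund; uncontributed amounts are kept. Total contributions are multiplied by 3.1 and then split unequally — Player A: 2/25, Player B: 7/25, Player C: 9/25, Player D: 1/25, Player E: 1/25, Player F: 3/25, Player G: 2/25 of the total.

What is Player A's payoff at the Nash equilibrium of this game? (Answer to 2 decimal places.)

Player j's private return per contributed unit is 3.1 × (j's share). Contributing is weakly dominant for j when that share is at least 1/3.1 = 0.3226, and contributing 0 is dominant otherwise.
Player C alone (share 9/25) is above the threshold, contributing 36; the remaining 6 contribute 0. Total contributed: 36.
Player A keeps 36 and receives 3.1 × 36 × 2/25 = 8.93 from the habitat fund, for a payoff of 44.93.

44.93 dollars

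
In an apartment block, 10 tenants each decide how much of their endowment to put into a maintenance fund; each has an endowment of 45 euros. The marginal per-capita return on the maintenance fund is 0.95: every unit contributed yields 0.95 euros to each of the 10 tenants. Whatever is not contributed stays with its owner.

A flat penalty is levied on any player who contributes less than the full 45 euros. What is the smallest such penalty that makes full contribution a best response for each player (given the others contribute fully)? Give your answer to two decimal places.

2.25 euros

Given the others contribute fully, the best deviation is to contribute 0 (any partial contribution still incurs the fine and gives up units whose private return 0.95 is below 1).
Deviating from 45 to 0 saves 45 euros but forfeits the deviator's share of the drop in the maintenance fund: 0.95 × 45 = 42.75.
So the deviation gain is 45 − 42.75 = 2.25, and the fine must be at least 2.25 euros to wipe it out.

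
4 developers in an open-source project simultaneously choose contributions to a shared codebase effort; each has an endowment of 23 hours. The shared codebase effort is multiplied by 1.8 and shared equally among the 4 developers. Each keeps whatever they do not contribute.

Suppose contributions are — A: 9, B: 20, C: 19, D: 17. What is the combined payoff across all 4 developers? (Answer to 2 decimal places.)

144.00 hours

Total contributed: 9 + 20 + 19 + 17 = 65; total kept: 4 × 23 − 65 = 27.
The shared codebase effort pays out 1.8 × 65 = 117.00 in aggregate.
Group total = 27 + 117.00 = 144.00.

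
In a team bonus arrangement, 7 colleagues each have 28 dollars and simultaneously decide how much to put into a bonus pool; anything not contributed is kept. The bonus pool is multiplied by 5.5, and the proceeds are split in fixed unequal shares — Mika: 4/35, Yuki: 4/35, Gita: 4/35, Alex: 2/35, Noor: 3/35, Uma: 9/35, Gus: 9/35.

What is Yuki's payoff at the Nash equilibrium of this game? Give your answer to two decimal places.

A player with share s gets back 5.5·s per unit contributed, so full contribution is dominant for anyone with s > 1/5.5 = 0.1818 and zero contribution is dominant for anyone below.
The shares above 0.1818 belong to Uma and Gus, contributing 28 each; the remaining 5 contribute 0. Total contributed: 56.
Yuki keeps 28 and receives 5.5 × 56 × 4/35 = 35.20 from the bonus pool, for a payoff of 63.20.

63.20 dollars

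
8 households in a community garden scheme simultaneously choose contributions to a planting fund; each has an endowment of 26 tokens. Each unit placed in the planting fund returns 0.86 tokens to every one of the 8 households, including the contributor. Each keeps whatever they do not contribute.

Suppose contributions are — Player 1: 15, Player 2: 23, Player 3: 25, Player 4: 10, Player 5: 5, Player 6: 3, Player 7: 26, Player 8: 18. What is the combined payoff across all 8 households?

943.00 tokens

Total contributed: 15 + 23 + 25 + 10 + 5 + 3 + 26 + 18 = 125; total kept: 8 × 26 − 125 = 83.
The planting fund pays out 0.86 × 8 × 125 = 860.00 in aggregate.
Group total = 83 + 860.00 = 943.00.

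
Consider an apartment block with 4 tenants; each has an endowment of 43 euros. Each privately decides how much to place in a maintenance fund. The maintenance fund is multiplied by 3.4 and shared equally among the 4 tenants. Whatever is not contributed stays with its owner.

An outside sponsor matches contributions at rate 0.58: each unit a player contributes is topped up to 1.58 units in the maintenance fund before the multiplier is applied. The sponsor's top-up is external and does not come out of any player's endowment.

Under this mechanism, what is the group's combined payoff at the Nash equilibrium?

With the mechanism, a contributed unit returns 3.4 × 1.58 / 4 = 1.3430 per unit of net cost to the contributor — now above 1 — so contributing fully is weakly dominant for every player.
So the Nash equilibrium is full contribution by all 4; the group earns 3.4 × 1.58 × 172 = 923.98.

923.98 euros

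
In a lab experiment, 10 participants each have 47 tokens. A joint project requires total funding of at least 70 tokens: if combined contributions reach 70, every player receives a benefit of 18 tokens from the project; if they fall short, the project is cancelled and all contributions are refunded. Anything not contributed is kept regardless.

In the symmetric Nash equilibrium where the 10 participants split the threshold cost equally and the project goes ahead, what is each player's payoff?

Equal share of the threshold: 70/10 = 7.
At this profile no one gains by cutting their contribution: any cut drops the total below 70, the project is cancelled, contributions are refunded, and the deviator ends with 47, which is less than 47 − 7 + 18 = 58. Contributing more than 7 just wastes the excess. So contributing exactly 7 is a best response.
Each player's payoff: 47 − 7 + 18 = 58.

58 tokens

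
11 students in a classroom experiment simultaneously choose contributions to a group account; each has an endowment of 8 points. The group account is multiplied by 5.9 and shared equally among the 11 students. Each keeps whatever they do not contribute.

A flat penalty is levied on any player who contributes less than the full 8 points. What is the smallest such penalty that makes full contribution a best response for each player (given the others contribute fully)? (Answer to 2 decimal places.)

3.71 points

Given the others contribute fully, the best deviation is to contribute 0 (any partial contribution still incurs the fine and gives up units whose private return 0.5364 is below 1).
Deviating from 8 to 0 saves 8 points but forfeits the deviator's share of the drop in the group account: 5.9/11 × 8 = 4.29.
So the deviation gain is 8 − 4.29 = 3.71, and the fine must be at least 3.71 points to wipe it out.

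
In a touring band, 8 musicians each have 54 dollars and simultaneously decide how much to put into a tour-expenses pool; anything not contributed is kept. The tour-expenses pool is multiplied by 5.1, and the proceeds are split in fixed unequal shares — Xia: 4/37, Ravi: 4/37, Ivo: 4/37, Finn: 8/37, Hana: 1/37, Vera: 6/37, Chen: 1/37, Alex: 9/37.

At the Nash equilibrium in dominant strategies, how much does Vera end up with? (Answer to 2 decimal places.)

Each unit j contributes comes back to j as 5.1 × (j's share), so j prefers to contribute only if that share exceeds 1/5.1 = 0.1961; otherwise keeping the unit dominates.
The shares above 0.1961 belong to Finn and Alex, contributing 54 each; the remaining 6 contribute 0. Total contributed: 108.
Vera keeps 54 and receives 5.1 × 108 × 6/37 = 89.32 from the tour-expenses pool, for a payoff of 143.32.

143.32 dollars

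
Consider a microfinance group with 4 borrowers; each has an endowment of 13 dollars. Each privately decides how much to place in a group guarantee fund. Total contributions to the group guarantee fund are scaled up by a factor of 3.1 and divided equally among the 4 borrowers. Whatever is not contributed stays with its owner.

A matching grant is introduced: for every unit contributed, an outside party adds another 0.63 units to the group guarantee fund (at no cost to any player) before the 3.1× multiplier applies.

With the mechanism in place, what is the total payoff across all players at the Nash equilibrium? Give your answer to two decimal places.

262.76 dollars

The effective private return per unit is now 3.1 × 1.63 / 4 = 1.2633 > 1, so every player's dominant strategy flips to full contribution.
At the Nash equilibrium everyone contributes 13. Group total payoff = 3.1 × 1.63 × 52 = 262.76.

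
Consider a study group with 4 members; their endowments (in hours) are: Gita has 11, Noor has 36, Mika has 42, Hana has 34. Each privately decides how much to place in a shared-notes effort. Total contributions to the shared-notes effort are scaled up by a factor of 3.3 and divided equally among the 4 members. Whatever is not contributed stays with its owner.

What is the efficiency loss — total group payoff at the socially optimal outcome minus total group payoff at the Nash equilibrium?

282.90 hours

The private return per contributed unit is 3.3/4 = 0.8250 < 1 for every player regardless of endowment, so the Nash equilibrium is zero contribution and the group total is Σ E_j = 11 + 36 + 42 + 34 = 123.
Each contributed unit returns 3.300 to the group, so the social optimum is full contribution by everyone: group total = 3.300 × 123 = 405.90.
Efficiency loss = (3.300 − 1) × 123 = 282.90.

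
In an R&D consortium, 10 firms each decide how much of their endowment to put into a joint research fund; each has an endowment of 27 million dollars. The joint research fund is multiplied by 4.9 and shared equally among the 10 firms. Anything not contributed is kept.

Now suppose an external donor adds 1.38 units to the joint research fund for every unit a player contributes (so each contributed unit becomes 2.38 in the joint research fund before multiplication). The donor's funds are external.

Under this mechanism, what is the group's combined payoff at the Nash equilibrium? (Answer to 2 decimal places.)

3148.74 million dollars

Under the mechanism each unit contributed yields 4.9 × 2.38 / 10 = 1.1662 back to its contributor per unit of net cost, which exceeds 1, making full contribution the dominant choice for everyone.
At the Nash equilibrium everyone contributes 27. Group total payoff = 4.9 × 2.38 × 270 = 3148.74.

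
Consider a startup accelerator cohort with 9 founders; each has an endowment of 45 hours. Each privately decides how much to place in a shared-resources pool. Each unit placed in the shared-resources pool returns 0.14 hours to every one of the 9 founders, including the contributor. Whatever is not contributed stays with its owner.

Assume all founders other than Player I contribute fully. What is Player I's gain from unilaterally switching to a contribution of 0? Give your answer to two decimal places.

38.70 hours

Switching from a contribution of 45 to 0 lets Player I keep an extra 45 hours, but lowers the shared-resources pool by 45, which costs Player I their own share of that drop: 0.14 × 45 = 6.30.
Net gain = 45 − 6.30 = 38.70. The private return per contributed unit (0.14) is below 1, so free-riding is indeed the best response regardless of what the others do.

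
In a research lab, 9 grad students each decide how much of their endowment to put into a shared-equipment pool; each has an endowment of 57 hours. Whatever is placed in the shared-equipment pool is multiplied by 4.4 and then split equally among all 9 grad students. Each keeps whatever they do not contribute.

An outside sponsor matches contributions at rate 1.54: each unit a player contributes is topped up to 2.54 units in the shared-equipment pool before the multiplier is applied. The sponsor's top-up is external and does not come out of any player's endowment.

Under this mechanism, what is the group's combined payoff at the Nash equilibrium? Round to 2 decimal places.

5733.29 hours

With the mechanism, a contributed unit returns 4.4 × 2.54 / 9 = 1.2418 per unit of net cost to the contributor — now above 1 — so contributing fully is weakly dominant for every player.
So the Nash equilibrium is full contribution by all 9; the group earns 4.4 × 2.54 × 513 = 5733.29.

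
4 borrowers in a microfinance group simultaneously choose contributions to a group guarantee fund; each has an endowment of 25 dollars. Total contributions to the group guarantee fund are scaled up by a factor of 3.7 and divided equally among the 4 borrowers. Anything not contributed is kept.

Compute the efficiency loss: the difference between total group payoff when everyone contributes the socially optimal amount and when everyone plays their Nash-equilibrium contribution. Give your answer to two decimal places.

Each contributed unit returns 3.7/4 = 0.9250 to its contributor — below 1 — so contributing 0 is dominant for every player. At the Nash equilibrium everyone keeps their 25, and the group total is 4 × 25 = 100.
Each contributed unit returns 3.700 to the group as a whole (0.9250 to each of 4 players), which exceeds 1, so the social optimum is full contribution: group total = 3.700 × 100 = 370.00.
Efficiency loss = 370.00 − 100 = 270.00.

270.00 dollars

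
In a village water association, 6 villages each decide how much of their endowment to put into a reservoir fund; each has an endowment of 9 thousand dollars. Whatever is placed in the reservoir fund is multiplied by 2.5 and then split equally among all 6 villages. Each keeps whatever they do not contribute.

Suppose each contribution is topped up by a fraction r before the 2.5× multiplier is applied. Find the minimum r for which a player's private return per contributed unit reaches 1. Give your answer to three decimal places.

1.400

With matching at rate r, one contributed unit becomes (1 + r) in the reservoir fund and returns 2.5 × (1 + r) / 6 to the contributor.
Setting this equal to 1: 1 + r = 6/2.5 = 2.4000.
So the minimum matching rate is r = 2.4000 − 1 = 1.400.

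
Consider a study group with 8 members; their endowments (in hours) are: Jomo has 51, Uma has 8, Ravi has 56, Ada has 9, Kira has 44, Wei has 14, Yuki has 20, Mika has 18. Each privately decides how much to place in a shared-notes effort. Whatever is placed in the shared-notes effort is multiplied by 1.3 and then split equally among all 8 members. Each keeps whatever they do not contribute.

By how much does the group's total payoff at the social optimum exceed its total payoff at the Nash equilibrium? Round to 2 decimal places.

66.00 hours

The private return per contributed unit is 1.3/8 = 0.1625 < 1 for every player regardless of endowment, so the Nash equilibrium is zero contribution and the group total is Σ E_j = 51 + 8 + 56 + 9 + 44 + 14 + 20 + 18 = 220.
Each contributed unit returns 1.300 to the group, so the social optimum is full contribution by everyone: group total = 1.300 × 220 = 286.00.
Efficiency loss = (1.300 − 1) × 220 = 66.00.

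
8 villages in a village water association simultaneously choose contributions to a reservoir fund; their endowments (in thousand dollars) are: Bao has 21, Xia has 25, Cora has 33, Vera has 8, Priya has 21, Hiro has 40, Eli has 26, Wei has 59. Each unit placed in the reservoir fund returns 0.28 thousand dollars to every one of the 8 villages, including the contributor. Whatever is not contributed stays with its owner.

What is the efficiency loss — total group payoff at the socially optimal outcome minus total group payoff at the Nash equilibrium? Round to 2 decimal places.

The private return per contributed unit is 0.28 < 1 for everyone, so the Nash equilibrium is zero contribution and the group total is Σ E_j = 21 + 25 + 33 + 8 + 21 + 40 + 26 + 59 = 233.
Each contributed unit returns 2.240 to the group, so the social optimum is full contribution by everyone: group total = 2.240 × 233 = 521.92.
Efficiency loss = (2.240 − 1) × 233 = 288.92.

288.92 thousand dollars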